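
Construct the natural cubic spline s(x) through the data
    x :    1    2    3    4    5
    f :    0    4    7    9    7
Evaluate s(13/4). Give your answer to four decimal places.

With σ_i denoting the second derivative at x_i, h_i = 1, 1, 1, 1, and Δ_i = (y_(i+1) − y_i)/h_i = 4, 3, 2, -2:
  1·σ_0 + 4·σ_1 + 1·σ_2 = 6(Δ_1 - Δ_0) = -6
  1·σ_1 + 4·σ_2 + 1·σ_3 = 6(Δ_2 - Δ_1) = -6
  1·σ_2 + 4·σ_3 + 1·σ_4 = 6(Δ_3 - Δ_2) = -24
Natural end conditions: σ_0 = σ_4 = 0.
Solving: σ_0 = 0, σ_1 = -45/28, σ_2 = 3/7, σ_3 = -171/28, σ_4 = 0.
On [3, 4], s(x) = 7 + 23/8·(x - 3) + 3/14·(x - 3)² - 61/56·(x - 3)³.
With (x - 3) = 1/4: s(13/4) = 27651/3584.

7.7151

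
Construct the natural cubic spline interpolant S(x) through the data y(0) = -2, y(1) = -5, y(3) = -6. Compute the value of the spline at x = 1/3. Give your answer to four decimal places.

-3.1235

Let M_i = S''(x_i). Step sizes h_i = 1, 2; slopes of the chords Δ_i = (y_(i+1) - y_i)/h_i = -3, -1/2.
  1·M_0 + 6·M_1 + 2·M_2 = 6(Δ_1 - Δ_0) = 15
Natural end conditions: M_0 = M_2 = 0.
Solving the tridiagonal system: M_0 = 0, M_1 = 5/2, M_2 = 0.
On [0, 1], S(x) = -2 - 41/12·x + 0·x² + 5/12·x³.
With x = 1/3: S(1/3) = -253/81.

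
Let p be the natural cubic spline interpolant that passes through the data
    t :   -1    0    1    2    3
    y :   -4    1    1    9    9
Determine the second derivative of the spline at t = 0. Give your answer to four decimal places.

Write σ_i for p''(x_i). With h_i = 1, 1, 1, 1 and divided differences Δ_i = 5, 0, 8, 0, the continuity of p' gives the tridiagonal system
  1·σ_0 + 4·σ_1 + 1·σ_2 = 6(Δ_1 - Δ_0) = -30
  1·σ_1 + 4·σ_2 + 1·σ_3 = 6(Δ_2 - Δ_1) = 48
  1·σ_2 + 4·σ_3 + 1·σ_4 = 6(Δ_3 - Δ_2) = -48
Natural end conditions: σ_0 = σ_4 = 0.
Solving: σ_0 = 0, σ_1 = -345/28, σ_2 = 135/7, σ_3 = -471/28, σ_4 = 0.

-12.3214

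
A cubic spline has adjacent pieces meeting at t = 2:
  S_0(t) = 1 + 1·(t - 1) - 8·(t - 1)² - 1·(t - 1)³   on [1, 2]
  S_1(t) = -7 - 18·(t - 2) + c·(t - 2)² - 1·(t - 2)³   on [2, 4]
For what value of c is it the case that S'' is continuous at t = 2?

-11

S_0''(t) = -16 - 6·(t - 1), so S_0''(2) = -22. On the right, S_1''(2) = 2c, so c = -11.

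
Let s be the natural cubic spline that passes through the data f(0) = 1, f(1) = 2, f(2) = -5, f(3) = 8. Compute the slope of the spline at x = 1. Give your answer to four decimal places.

-5.9333

With M_i denoting the second derivative at x_i, h_i = 1, 1, 1, and Δ_i = (y_(i+1) − y_i)/h_i = 1, -7, 13:
  1·M_0 + 4·M_1 + 1·M_2 = 6(Δ_1 - Δ_0) = -48
  1·M_1 + 4·M_2 + 1·M_3 = 6(Δ_2 - Δ_1) = 120
Natural end conditions: M_0 = M_3 = 0.
Solving: M_0 = 0, M_1 = -104/5, M_2 = 176/5, M_3 = 0.
On [1, 2], s'(x) = b_1 + 2c_1·(x - 1) + 3d_1·(x - 1)² with b_1 = Δ_1 - h_1(2M_1 + M_2)/6 = -89/15, c_1 = M_1/2 = -52/5, d_1 = (M_2 - M_1)/(6h_1) = 28/3. So s'(1) = -89/15.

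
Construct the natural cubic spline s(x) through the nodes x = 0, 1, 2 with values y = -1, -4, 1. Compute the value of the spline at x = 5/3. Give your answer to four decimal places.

Let M_i = s''(x_i). Step sizes h_i = 1, 1; slopes of the chords Δ_i = (y_(i+1) - y_i)/h_i = -3, 5.
  1·M_0 + 4·M_1 + 1·M_2 = 6(Δ_1 - Δ_0) = 48
Natural end conditions: M_0 = M_2 = 0.
Solving: M_0 = 0, M_1 = 12, M_2 = 0.
On [1, 2], s(x) = -4 + 1·(x - 1) + 6·(x - 1)² - 2·(x - 1)³.
With (x - 1) = 2/3: s(5/3) = -34/27.

-1.2593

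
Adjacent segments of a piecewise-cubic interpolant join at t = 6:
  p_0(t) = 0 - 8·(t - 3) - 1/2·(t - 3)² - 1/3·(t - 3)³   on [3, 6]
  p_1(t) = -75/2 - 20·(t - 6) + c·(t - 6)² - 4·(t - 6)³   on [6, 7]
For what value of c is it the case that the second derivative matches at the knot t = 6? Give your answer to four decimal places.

-3.5000

p_0''(t) = -1 - 2·(t - 3), so p_0''(6) = -7. On the right, p_1''(6) = 2c, so c = -7/2.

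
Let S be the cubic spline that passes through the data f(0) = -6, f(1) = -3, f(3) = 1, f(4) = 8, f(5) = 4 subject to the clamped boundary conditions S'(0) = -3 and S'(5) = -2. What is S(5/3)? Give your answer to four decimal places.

-1.8704

Let m_i = S''(x_i). Step sizes h_i = 1, 2, 1, 1; slopes of the chords Δ_i = (y_(i+1) - y_i)/h_i = 3, 2, 7, -4.
  1·m_0 + 6·m_1 + 2·m_2 = 6(Δ_1 - Δ_0) = -6
  2·m_1 + 6·m_2 + 1·m_3 = 6(Δ_2 - Δ_1) = 30
  1·m_2 + 4·m_3 + 1·m_4 = 6(Δ_3 - Δ_2) = -66
Clamped end conditions give two more equations: 2h_0·m_0 + h_0·m_1 = 6(Δ_0 - S'(0)) = 36 and h_3·m_3 + 2h_3·m_4 = 6(S'(5) - Δ_3) = 12.
Solving the tridiagonal system: m_0 = 715/32, m_1 = -139/16, m_2 = 761/64, m_3 = -767/32, m_4 = 1151/64.
On [1, 3], S(t) = -3 + 245/64·(t - 1) - 139/32·(t - 1)² + 439/256·(t - 1)³.
With (t - 1) = 2/3: S(5/3) = -101/54.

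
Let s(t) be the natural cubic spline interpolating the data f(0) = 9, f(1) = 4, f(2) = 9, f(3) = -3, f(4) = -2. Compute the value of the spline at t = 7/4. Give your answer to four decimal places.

Put m_i = s'' at the i-th knot. Here h = (1, 1, 1, 1) and Δ = (-5, 5, -12, 1), so the interior equations h_(i-1)·m_(i-1) + 2(h_(i-1)+h_i)·m_i + h_i·m_(i+1) = 6(Δ_i − Δ_(i-1)) read
  1·m_0 + 4·m_1 + 1·m_2 = 6(Δ_1 - Δ_0) = 60
  1·m_1 + 4·m_2 + 1·m_3 = 6(Δ_2 - Δ_1) = -102
  1·m_2 + 4·m_3 + 1·m_4 = 6(Δ_3 - Δ_2) = 78
Natural end conditions: m_0 = m_4 = 0.
Solving the tridiagonal system: m_0 = 0, m_1 = 99/4, m_2 = -39, m_3 = 117/4, m_4 = 0.
On [1, 2], s(t) = 4 + 13/4·(t - 1) + 99/8·(t - 1)² - 85/8·(t - 1)³.
With (t - 1) = 3/4: s(7/4) = 4565/512.

8.9160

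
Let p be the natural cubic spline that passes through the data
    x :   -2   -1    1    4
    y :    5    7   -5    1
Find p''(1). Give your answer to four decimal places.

6.8571

Put σ_i = p'' at the i-th knot. Here h = (1, 2, 3) and Δ = (2, -6, 2), so the interior equations h_(i-1)·σ_(i-1) + 2(h_(i-1)+h_i)·σ_i + h_i·σ_(i+1) = 6(Δ_i − Δ_(i-1)) read
  1·σ_0 + 6·σ_1 + 2·σ_2 = 6(Δ_1 - Δ_0) = -48
  2·σ_1 + 10·σ_2 + 3·σ_3 = 6(Δ_2 - Δ_1) = 48
Natural end conditions: σ_0 = σ_3 = 0.
Solving the tridiagonal system: σ_0 = 0, σ_1 = -72/7, σ_2 = 48/7, σ_3 = 0.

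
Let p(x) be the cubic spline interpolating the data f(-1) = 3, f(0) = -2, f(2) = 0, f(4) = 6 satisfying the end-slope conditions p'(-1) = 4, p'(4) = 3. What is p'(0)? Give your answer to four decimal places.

-6.4783

Let m_i = p''(x_i). Step sizes h_i = 1, 2, 2; slopes of the chords Δ_i = (y_(i+1) - y_i)/h_i = -5, 1, 3.
  1·m_0 + 6·m_1 + 2·m_2 = 6(Δ_1 - Δ_0) = 36
  2·m_1 + 8·m_2 + 2·m_3 = 6(Δ_2 - Δ_1) = 12
Clamped end conditions give two more equations: 2h_0·m_0 + h_0·m_1 = 6(Δ_0 - p'(-1)) = -54 and h_2·m_2 + 2h_2·m_3 = 6(p'(4) - Δ_2) = 0.
Hence m_0 = -760/23, m_1 = 278/23, m_2 = -40/23, m_3 = 20/23.
On [0, 2], p'(x) = b_1 + 2c_1·x + 3d_1·x² with b_1 = Δ_1 - h_1(2m_1 + m_2)/6 = -149/23, c_1 = m_1/2 = 139/23, d_1 = (m_2 - m_1)/(6h_1) = -53/46. So p'(0) = -149/23.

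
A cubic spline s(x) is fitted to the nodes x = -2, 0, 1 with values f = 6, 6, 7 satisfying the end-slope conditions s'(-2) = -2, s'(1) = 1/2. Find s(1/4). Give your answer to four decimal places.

6.2969

Put M_i = s'' at the i-th knot. Here h = (2, 1) and Δ = (0, 1), so the interior equations h_(i-1)·M_(i-1) + 2(h_(i-1)+h_i)·M_i + h_i·M_(i+1) = 6(Δ_i − Δ_(i-1)) read
  2·M_0 + 6·M_1 + 1·M_2 = 6(Δ_1 - Δ_0) = 6
Clamped end conditions give two more equations: 2h_0·M_0 + h_0·M_1 = 6(Δ_0 - s'(-2)) = 12 and h_1·M_1 + 2h_1·M_2 = 6(s'(1) - Δ_1) = -3.
Forward elimination and back-substitution give M_0 = 17/6, M_1 = 1/3, M_2 = -5/3.
On [0, 1], s(x) = 6 + 7/6·x + 1/6·x² - 1/3·x³.
With x = 1/4: s(1/4) = 403/64.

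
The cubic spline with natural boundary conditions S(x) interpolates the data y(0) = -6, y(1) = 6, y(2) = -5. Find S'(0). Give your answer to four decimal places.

17.7500

Let M_i = S''(x_i). Step sizes h_i = 1, 1; slopes of the chords Δ_i = (y_(i+1) - y_i)/h_i = 12, -11.
  1·M_0 + 4·M_1 + 1·M_2 = 6(Δ_1 - Δ_0) = -138
Natural end conditions: M_0 = M_2 = 0.
Solving: M_0 = 0, M_1 = -69/2, M_2 = 0.
On [0, 1], S'(x) = b_0 + 2c_0·x + 3d_0·x² with b_0 = Δ_0 - h_0(2M_0 + M_1)/6 = 71/4, c_0 = M_0/2 = 0, d_0 = (M_1 - M_0)/(6h_0) = -23/4. So S'(0) = 71/4.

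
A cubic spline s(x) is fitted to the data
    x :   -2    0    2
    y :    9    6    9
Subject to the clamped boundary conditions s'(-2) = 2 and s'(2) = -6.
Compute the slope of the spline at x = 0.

Write m_i for s''(x_i). With h_i = 2, 2 and divided differences Δ_i = -3/2, 3/2, the continuity of s' gives the tridiagonal system
  2·m_0 + 8·m_1 + 2·m_2 = 6(Δ_1 - Δ_0) = 18
Clamped end conditions give two more equations: 2h_0·m_0 + h_0·m_1 = 6(Δ_0 - s'(-2)) = -21 and h_1·m_1 + 2h_1·m_2 = 6(s'(2) - Δ_1) = -45.
Solving the tridiagonal system: m_0 = -19/2, m_1 = 17/2, m_2 = -31/2.
On [0, 2], s'(x) = b_1 + 2c_1·x + 3d_1·x² with b_1 = Δ_1 - h_1(2m_1 + m_2)/6 = 1, c_1 = m_1/2 = 17/4, d_1 = (m_2 - m_1)/(6h_1) = -2. So s'(0) = 1.

1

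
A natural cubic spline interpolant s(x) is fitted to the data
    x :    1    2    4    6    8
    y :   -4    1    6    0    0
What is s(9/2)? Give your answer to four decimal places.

5.0030

Let M_i = s''(x_i). Step sizes h_i = 1, 2, 2, 2; slopes of the chords Δ_i = (y_(i+1) - y_i)/h_i = 5, 5/2, -3, 0.
  1·M_0 + 6·M_1 + 2·M_2 = 6(Δ_1 - Δ_0) = -15
  2·M_1 + 8·M_2 + 2·M_3 = 6(Δ_2 - Δ_1) = -33
  2·M_2 + 8·M_3 + 2·M_4 = 6(Δ_3 - Δ_2) = 18
Natural end conditions: M_0 = M_4 = 0.
Forward elimination and back-substitution give M_0 = 0, M_1 = -75/82, M_2 = -195/41, M_3 = 141/41, M_4 = 0.
On [4, 6], s(x) = 6 - 40/41·(x - 4) - 195/82·(x - 4)² + 28/41·(x - 4)³.
With (x - 4) = 1/2: s(9/2) = 1641/328.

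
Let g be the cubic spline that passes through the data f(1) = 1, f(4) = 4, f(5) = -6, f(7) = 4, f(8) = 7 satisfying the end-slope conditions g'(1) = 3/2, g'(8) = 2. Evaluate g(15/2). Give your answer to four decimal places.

Let M_i = g''(x_i). Step sizes h_i = 3, 1, 2, 1; slopes of the chords Δ_i = (y_(i+1) - y_i)/h_i = 1, -10, 5, 3.
  3·M_0 + 8·M_1 + 1·M_2 = 6(Δ_1 - Δ_0) = -66
  1·M_1 + 6·M_2 + 2·M_3 = 6(Δ_2 - Δ_1) = 90
  2·M_2 + 6·M_3 + 1·M_4 = 6(Δ_3 - Δ_2) = -12
Clamped end conditions give two more equations: 2h_0·M_0 + h_0·M_1 = 6(Δ_0 - g'(1)) = -3 and h_3·M_3 + 2h_3·M_4 = 6(g'(8) - Δ_3) = -6.
Hence M_0 = 1467/244, M_1 = -1589/122, M_2 = 4919/244, M_3 = -547/61, M_4 = 181/122.
On [7, 8], g(x) = 4 + 1401/244·(x - 7) - 547/122·(x - 7)² + 425/244·(x - 7)³.
With (x - 7) = 1/2: g(15/2) = 11649/1952.

5.9677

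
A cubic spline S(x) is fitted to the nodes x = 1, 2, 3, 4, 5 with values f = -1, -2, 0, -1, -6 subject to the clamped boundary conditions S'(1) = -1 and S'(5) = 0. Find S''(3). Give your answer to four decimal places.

-3.5000

With M_i denoting the second derivative at x_i, h_i = 1, 1, 1, 1, and Δ_i = (y_(i+1) − y_i)/h_i = -1, 2, -1, -5:
  1·M_0 + 4·M_1 + 1·M_2 = 6(Δ_1 - Δ_0) = 18
  1·M_1 + 4·M_2 + 1·M_3 = 6(Δ_2 - Δ_1) = -18
  1·M_2 + 4·M_3 + 1·M_4 = 6(Δ_3 - Δ_2) = -24
Clamped end conditions give two more equations: 2h_0·M_0 + h_0·M_1 = 6(Δ_0 - S'(1)) = 0 and h_3·M_3 + 2h_3·M_4 = 6(S'(5) - Δ_3) = 30.
Hence M_0 = -43/14, M_1 = 43/7, M_2 = -7/2, M_3 = -71/7, M_4 = 281/14.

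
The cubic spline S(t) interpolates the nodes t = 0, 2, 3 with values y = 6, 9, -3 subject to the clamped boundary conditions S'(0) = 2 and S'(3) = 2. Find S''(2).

Write σ_i for S''(x_i). With h_i = 2, 1 and divided differences Δ_i = 3/2, -12, the continuity of S' gives the tridiagonal system
  2·σ_0 + 6·σ_1 + 1·σ_2 = 6(Δ_1 - Δ_0) = -81
Clamped end conditions give two more equations: 2h_0·σ_0 + h_0·σ_1 = 6(Δ_0 - S'(0)) = -3 and h_1·σ_1 + 2h_1·σ_2 = 6(S'(3) - Δ_1) = 84.
Forward elimination and back-substitution give σ_0 = 51/4, σ_1 = -27, σ_2 = 111/2.

-27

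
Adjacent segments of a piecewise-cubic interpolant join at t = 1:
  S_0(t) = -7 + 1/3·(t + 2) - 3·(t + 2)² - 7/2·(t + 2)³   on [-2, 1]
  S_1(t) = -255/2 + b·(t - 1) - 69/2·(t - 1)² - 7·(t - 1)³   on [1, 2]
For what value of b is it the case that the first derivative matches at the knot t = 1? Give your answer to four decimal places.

-112.1667

S_0'(t) = 1/3 - 6·(t + 2) - 21/2·(t + 2)², so S_0'(1) = -673/6. On the right, S_1'(1) = b, so b = -673/6.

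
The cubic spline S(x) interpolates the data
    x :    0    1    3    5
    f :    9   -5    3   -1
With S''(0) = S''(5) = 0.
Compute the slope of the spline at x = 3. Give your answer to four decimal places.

4.5455

With M_i denoting the second derivative at x_i, h_i = 1, 2, 2, and Δ_i = (y_(i+1) − y_i)/h_i = -14, 4, -2:
  1·M_0 + 6·M_1 + 2·M_2 = 6(Δ_1 - Δ_0) = 108
  2·M_1 + 8·M_2 + 2·M_3 = 6(Δ_2 - Δ_1) = -36
Natural end conditions: M_0 = M_3 = 0.
Forward elimination and back-substitution give M_0 = 0, M_1 = 234/11, M_2 = -108/11, M_3 = 0.
On [3, 5], S'(x) = b_2 + 2c_2·(x - 3) + 3d_2·(x - 3)² with b_2 = Δ_2 - h_2(2M_2 + M_3)/6 = 50/11, c_2 = M_2/2 = -54/11, d_2 = (M_3 - M_2)/(6h_2) = 9/11. So S'(3) = 50/11.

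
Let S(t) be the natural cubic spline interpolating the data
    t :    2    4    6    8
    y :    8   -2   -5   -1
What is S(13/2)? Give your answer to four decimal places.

Write m_i for S''(x_i). With h_i = 2, 2, 2 and divided differences Δ_i = -5, -3/2, 2, the continuity of S' gives the tridiagonal system
  2·m_0 + 8·m_1 + 2·m_2 = 6(Δ_1 - Δ_0) = 21
  2·m_1 + 8·m_2 + 2·m_3 = 6(Δ_2 - Δ_1) = 21
Natural end conditions: m_0 = m_3 = 0.
Solving the tridiagonal system: m_0 = 0, m_1 = 21/10, m_2 = 21/10, m_3 = 0.
On [6, 8], S(t) = -5 + 3/5·(t - 6) + 21/20·(t - 6)² - 7/40·(t - 6)³.
With (t - 6) = 1/2: S(13/2) = -1427/320.

-4.4594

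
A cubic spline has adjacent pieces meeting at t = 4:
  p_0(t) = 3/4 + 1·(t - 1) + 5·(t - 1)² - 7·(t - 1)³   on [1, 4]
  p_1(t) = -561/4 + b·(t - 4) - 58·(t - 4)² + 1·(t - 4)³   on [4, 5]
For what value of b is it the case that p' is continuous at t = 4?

-158

p_0'(t) = 1 + 10·(t - 1) - 21·(t - 1)², so p_0'(4) = -158. On the right, p_1'(4) = b, so b = -158.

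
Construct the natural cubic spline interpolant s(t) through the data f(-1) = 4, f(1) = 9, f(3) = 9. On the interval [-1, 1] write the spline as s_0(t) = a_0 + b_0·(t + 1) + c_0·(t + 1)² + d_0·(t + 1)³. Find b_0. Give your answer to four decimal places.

Let σ_i = s''(x_i). Step sizes h_i = 2, 2; slopes of the chords Δ_i = (y_(i+1) - y_i)/h_i = 5/2, 0.
  2·σ_0 + 8·σ_1 + 2·σ_2 = 6(Δ_1 - Δ_0) = -15
Natural end conditions: σ_0 = σ_2 = 0.
Hence σ_0 = 0, σ_1 = -15/8, σ_2 = 0.
On [-1, 1], with s_0(t) = a_0 + b_0·(t + 1) + c_0·(t + 1)² + d_0·(t + 1)³: c_0 = σ_0/2 = 0, d_0 = (σ_1 - σ_0)/(6h_0) = -5/32, b_0 = Δ_0 - h_0(2σ_0 + σ_1)/6 = 25/8.

3.1250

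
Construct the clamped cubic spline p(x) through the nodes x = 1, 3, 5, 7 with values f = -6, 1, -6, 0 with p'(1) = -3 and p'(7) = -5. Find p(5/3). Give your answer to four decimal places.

Write σ_i for p''(x_i). With h_i = 2, 2, 2 and divided differences Δ_i = 7/2, -7/2, 3, the continuity of p' gives the tridiagonal system
  2·σ_0 + 8·σ_1 + 2·σ_2 = 6(Δ_1 - Δ_0) = -42
  2·σ_1 + 8·σ_2 + 2·σ_3 = 6(Δ_2 - Δ_1) = 39
Clamped end conditions give two more equations: 2h_0·σ_0 + h_0·σ_1 = 6(Δ_0 - p'(1)) = 39 and h_2·σ_2 + 2h_2·σ_3 = 6(p'(7) - Δ_2) = -48.
Forward elimination and back-substitution give σ_0 = 239/15, σ_1 = -371/30, σ_2 = 188/15, σ_3 = -274/15.
On [1, 3], p(x) = -6 - 3·(x - 1) + 239/30·(x - 1)² - 283/120·(x - 1)³.
With (x - 1) = 2/3: p(5/3) = -2089/405.

-5.1580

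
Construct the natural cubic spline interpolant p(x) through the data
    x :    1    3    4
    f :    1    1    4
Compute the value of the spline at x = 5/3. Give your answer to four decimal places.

0.4074

With m_i denoting the second derivative at x_i, h_i = 2, 1, and Δ_i = (y_(i+1) − y_i)/h_i = 0, 3:
  2·m_0 + 6·m_1 + 1·m_2 = 6(Δ_1 - Δ_0) = 18
Natural end conditions: m_0 = m_2 = 0.
Solving: m_0 = 0, m_1 = 3, m_2 = 0.
On [1, 3], p(x) = 1 - 1·(x - 1) + 0·(x - 1)² + 1/4·(x - 1)³.
With (x - 1) = 2/3: p(5/3) = 11/27.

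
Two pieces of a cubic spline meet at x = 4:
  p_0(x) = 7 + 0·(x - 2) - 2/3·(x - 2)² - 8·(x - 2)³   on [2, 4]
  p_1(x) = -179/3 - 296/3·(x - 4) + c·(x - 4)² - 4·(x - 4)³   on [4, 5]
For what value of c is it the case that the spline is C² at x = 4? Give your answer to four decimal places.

p_0''(x) = -4/3 - 48·(x - 2), so p_0''(4) = -292/3. On the right, p_1''(4) = 2c, so c = -146/3.

-48.6667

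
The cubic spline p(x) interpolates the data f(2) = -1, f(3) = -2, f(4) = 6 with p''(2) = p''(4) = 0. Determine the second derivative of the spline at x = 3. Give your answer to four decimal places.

Write σ_i for p''(x_i). With h_i = 1, 1 and divided differences Δ_i = -1, 8, the continuity of p' gives the tridiagonal system
  1·σ_0 + 4·σ_1 + 1·σ_2 = 6(Δ_1 - Δ_0) = 54
Natural end conditions: σ_0 = σ_2 = 0.
Forward elimination and back-substitution give σ_0 = 0, σ_1 = 27/2, σ_2 = 0.

13.5000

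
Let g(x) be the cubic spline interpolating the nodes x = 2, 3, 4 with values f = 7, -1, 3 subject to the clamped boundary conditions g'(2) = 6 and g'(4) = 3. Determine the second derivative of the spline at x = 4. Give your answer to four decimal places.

-22.5000

Let σ_i = g''(x_i). Step sizes h_i = 1, 1; slopes of the chords Δ_i = (y_(i+1) - y_i)/h_i = -8, 4.
  1·σ_0 + 4·σ_1 + 1·σ_2 = 6(Δ_1 - Δ_0) = 72
Clamped end conditions give two more equations: 2h_0·σ_0 + h_0·σ_1 = 6(Δ_0 - g'(2)) = -84 and h_1·σ_1 + 2h_1·σ_2 = 6(g'(4) - Δ_1) = -6.
Solving: σ_0 = -123/2, σ_1 = 39, σ_2 = -45/2.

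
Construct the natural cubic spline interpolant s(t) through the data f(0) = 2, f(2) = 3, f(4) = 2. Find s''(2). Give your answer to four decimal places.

With m_i denoting the second derivative at x_i, h_i = 2, 2, and Δ_i = (y_(i+1) − y_i)/h_i = 1/2, -1/2:
  2·m_0 + 8·m_1 + 2·m_2 = 6(Δ_1 - Δ_0) = -6
Natural end conditions: m_0 = m_2 = 0.
Hence m_0 = 0, m_1 = -3/4, m_2 = 0.

-0.7500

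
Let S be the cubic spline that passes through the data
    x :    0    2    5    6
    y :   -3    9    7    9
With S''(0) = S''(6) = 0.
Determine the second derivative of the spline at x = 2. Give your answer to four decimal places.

With M_i denoting the second derivative at x_i, h_i = 2, 3, 1, and Δ_i = (y_(i+1) − y_i)/h_i = 6, -2/3, 2:
  2·M_0 + 10·M_1 + 3·M_2 = 6(Δ_1 - Δ_0) = -40
  3·M_1 + 8·M_2 + 1·M_3 = 6(Δ_2 - Δ_1) = 16
Natural end conditions: M_0 = M_3 = 0.
Solving the tridiagonal system: M_0 = 0, M_1 = -368/71, M_2 = 280/71, M_3 = 0.

-5.1831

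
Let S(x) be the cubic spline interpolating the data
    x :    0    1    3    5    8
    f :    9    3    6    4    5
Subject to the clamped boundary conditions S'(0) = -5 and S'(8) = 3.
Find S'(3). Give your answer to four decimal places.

Write M_i for S''(x_i). With h_i = 1, 2, 2, 3 and divided differences Δ_i = -6, 3/2, -1, 1/3, the continuity of S' gives the tridiagonal system
  1·M_0 + 6·M_1 + 2·M_2 = 6(Δ_1 - Δ_0) = 45
  2·M_1 + 8·M_2 + 2·M_3 = 6(Δ_2 - Δ_1) = -15
  2·M_2 + 10·M_3 + 3·M_4 = 6(Δ_3 - Δ_2) = 8
Clamped end conditions give two more equations: 2h_0·M_0 + h_0·M_1 = 6(Δ_0 - S'(0)) = -6 and h_3·M_3 + 2h_3·M_4 = 6(S'(8) - Δ_3) = 16.
Solving the tridiagonal system: M_0 = -1745/212, M_1 = 1109/106, M_2 = -2023/424, M_3 = 119/106, M_4 = 1339/636.
On [3, 5], S'(x) = b_2 + 2c_2·(x - 3) + 3d_2·(x - 3)² with b_2 = Δ_2 - h_2(2M_2 + M_3)/6 = 383/212, c_2 = M_2/2 = -2023/848, d_2 = (M_3 - M_2)/(6h_2) = 833/1696. So S'(3) = 383/212.

1.8066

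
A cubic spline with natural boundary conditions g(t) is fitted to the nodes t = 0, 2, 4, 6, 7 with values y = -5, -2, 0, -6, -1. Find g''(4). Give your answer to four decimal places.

With M_i denoting the second derivative at x_i, h_i = 2, 2, 2, 1, and Δ_i = (y_(i+1) − y_i)/h_i = 3/2, 1, -3, 5:
  2·M_0 + 8·M_1 + 2·M_2 = 6(Δ_1 - Δ_0) = -3
  2·M_1 + 8·M_2 + 2·M_3 = 6(Δ_2 - Δ_1) = -24
  2·M_2 + 6·M_3 + 1·M_4 = 6(Δ_3 - Δ_2) = 48
Natural end conditions: M_0 = M_4 = 0.
Forward elimination and back-substitution give M_0 = 0, M_1 = 87/82, M_2 = -471/82, M_3 = 813/82, M_4 = 0.

-5.7439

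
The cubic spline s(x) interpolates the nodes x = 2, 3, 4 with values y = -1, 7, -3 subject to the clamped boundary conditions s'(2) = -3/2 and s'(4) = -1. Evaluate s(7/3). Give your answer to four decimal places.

0.9167

Write σ_i for s''(x_i). With h_i = 1, 1 and divided differences Δ_i = 8, -10, the continuity of s' gives the tridiagonal system
  1·σ_0 + 4·σ_1 + 1·σ_2 = 6(Δ_1 - Δ_0) = -108
Clamped end conditions give two more equations: 2h_0·σ_0 + h_0·σ_1 = 6(Δ_0 - s'(2)) = 57 and h_1·σ_1 + 2h_1·σ_2 = 6(s'(4) - Δ_1) = 54.
Solving: σ_0 = 223/4, σ_1 = -109/2, σ_2 = 217/4.
On [2, 3], s(x) = -1 - 3/2·(x - 2) + 223/8·(x - 2)² - 147/8·(x - 2)³.
With (x - 2) = 1/3: s(7/3) = 11/12.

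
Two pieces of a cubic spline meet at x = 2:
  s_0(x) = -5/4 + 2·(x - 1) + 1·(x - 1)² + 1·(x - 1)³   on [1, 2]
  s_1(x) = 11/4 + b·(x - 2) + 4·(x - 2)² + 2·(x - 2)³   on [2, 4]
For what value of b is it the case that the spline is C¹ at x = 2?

7

s_0'(x) = 2 + 2·(x - 1) + 3·(x - 1)², so s_0'(2) = 7. On the right, s_1'(2) = b, so b = 7.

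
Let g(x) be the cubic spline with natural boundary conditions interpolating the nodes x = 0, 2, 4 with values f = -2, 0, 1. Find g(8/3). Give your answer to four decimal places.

Let M_i = g''(x_i). Step sizes h_i = 2, 2; slopes of the chords Δ_i = (y_(i+1) - y_i)/h_i = 1, 1/2.
  2·M_0 + 8·M_1 + 2·M_2 = 6(Δ_1 - Δ_0) = -3
Natural end conditions: M_0 = M_2 = 0.
Hence M_0 = 0, M_1 = -3/8, M_2 = 0.
On [2, 4], g(x) = 0 + 3/4·(x - 2) - 3/16·(x - 2)² + 1/32·(x - 2)³.
With (x - 2) = 2/3: g(8/3) = 23/54.

0.4259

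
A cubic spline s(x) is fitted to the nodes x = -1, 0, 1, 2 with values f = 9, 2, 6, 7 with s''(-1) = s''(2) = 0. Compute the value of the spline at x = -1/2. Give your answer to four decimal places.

4.3250

Write m_i for s''(x_i). With h_i = 1, 1, 1 and divided differences Δ_i = -7, 4, 1, the continuity of s' gives the tridiagonal system
  1·m_0 + 4·m_1 + 1·m_2 = 6(Δ_1 - Δ_0) = 66
  1·m_1 + 4·m_2 + 1·m_3 = 6(Δ_2 - Δ_1) = -18
Natural end conditions: m_0 = m_3 = 0.
Solving: m_0 = 0, m_1 = 94/5, m_2 = -46/5, m_3 = 0.
On [-1, 0], s(x) = 9 - 152/15·(x + 1) + 0·(x + 1)² + 47/15·(x + 1)³.
With (x + 1) = 1/2: s(-1/2) = 173/40.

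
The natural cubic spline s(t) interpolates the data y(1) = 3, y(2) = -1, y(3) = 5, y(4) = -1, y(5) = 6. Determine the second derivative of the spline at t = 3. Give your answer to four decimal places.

With M_i denoting the second derivative at x_i, h_i = 1, 1, 1, 1, and Δ_i = (y_(i+1) − y_i)/h_i = -4, 6, -6, 7:
  1·M_0 + 4·M_1 + 1·M_2 = 6(Δ_1 - Δ_0) = 60
  1·M_1 + 4·M_2 + 1·M_3 = 6(Δ_2 - Δ_1) = -72
  1·M_2 + 4·M_3 + 1·M_4 = 6(Δ_3 - Δ_2) = 78
Natural end conditions: M_0 = M_4 = 0.
Solving the tridiagonal system: M_0 = 0, M_1 = 633/28, M_2 = -213/7, M_3 = 759/28, M_4 = 0.

-30.4286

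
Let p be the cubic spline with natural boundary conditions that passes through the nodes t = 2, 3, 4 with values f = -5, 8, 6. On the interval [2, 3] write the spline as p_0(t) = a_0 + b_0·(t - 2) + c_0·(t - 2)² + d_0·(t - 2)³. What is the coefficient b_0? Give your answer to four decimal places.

Let σ_i = p''(x_i). Step sizes h_i = 1, 1; slopes of the chords Δ_i = (y_(i+1) - y_i)/h_i = 13, -2.
  1·σ_0 + 4·σ_1 + 1·σ_2 = 6(Δ_1 - Δ_0) = -90
Natural end conditions: σ_0 = σ_2 = 0.
Forward elimination and back-substitution give σ_0 = 0, σ_1 = -45/2, σ_2 = 0.
On [2, 3], with p_0(t) = a_0 + b_0·(t - 2) + c_0·(t - 2)² + d_0·(t - 2)³: c_0 = σ_0/2 = 0, d_0 = (σ_1 - σ_0)/(6h_0) = -15/4, b_0 = Δ_0 - h_0(2σ_0 + σ_1)/6 = 67/4.

16.7500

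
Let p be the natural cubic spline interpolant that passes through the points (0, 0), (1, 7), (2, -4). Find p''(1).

-27

With m_i denoting the second derivative at x_i, h_i = 1, 1, and Δ_i = (y_(i+1) − y_i)/h_i = 7, -11:
  1·m_0 + 4·m_1 + 1·m_2 = 6(Δ_1 - Δ_0) = -108
Natural end conditions: m_0 = m_2 = 0.
Forward elimination and back-substitution give m_0 = 0, m_1 = -27, m_2 = 0.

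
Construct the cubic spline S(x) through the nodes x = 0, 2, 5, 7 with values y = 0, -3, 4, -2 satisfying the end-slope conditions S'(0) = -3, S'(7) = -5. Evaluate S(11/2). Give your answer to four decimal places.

Let M_i = S''(x_i). Step sizes h_i = 2, 3, 2; slopes of the chords Δ_i = (y_(i+1) - y_i)/h_i = -3/2, 7/3, -3.
  2·M_0 + 10·M_1 + 3·M_2 = 6(Δ_1 - Δ_0) = 23
  3·M_1 + 10·M_2 + 2·M_3 = 6(Δ_2 - Δ_1) = -32
Clamped end conditions give two more equations: 2h_0·M_0 + h_0·M_1 = 6(Δ_0 - S'(0)) = 9 and h_2·M_2 + 2h_2·M_3 = 6(S'(7) - Δ_2) = -12.
Forward elimination and back-substitution give M_0 = 53/96, M_1 = 163/48, M_2 = -193/48, M_3 = -95/96.
On [5, 7], S(x) = 4 + 1/96·(x - 5) - 193/96·(x - 5)² + 97/384·(x - 5)³.
With (x - 5) = 1/2: S(11/2) = 3619/1024.

3.5342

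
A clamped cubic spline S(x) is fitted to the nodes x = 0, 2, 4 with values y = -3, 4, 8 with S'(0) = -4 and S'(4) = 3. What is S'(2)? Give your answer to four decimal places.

Put σ_i = S'' at the i-th knot. Here h = (2, 2) and Δ = (7/2, 2), so the interior equations h_(i-1)·σ_(i-1) + 2(h_(i-1)+h_i)·σ_i + h_i·σ_(i+1) = 6(Δ_i − Δ_(i-1)) read
  2·σ_0 + 8·σ_1 + 2·σ_2 = 6(Δ_1 - Δ_0) = -9
Clamped end conditions give two more equations: 2h_0·σ_0 + h_0·σ_1 = 6(Δ_0 - S'(0)) = 45 and h_1·σ_1 + 2h_1·σ_2 = 6(S'(4) - Δ_1) = 6.
Solving: σ_0 = 113/8, σ_1 = -23/4, σ_2 = 35/8.
On [2, 4], S'(x) = b_1 + 2c_1·(x - 2) + 3d_1·(x - 2)² with b_1 = Δ_1 - h_1(2σ_1 + σ_2)/6 = 35/8, c_1 = σ_1/2 = -23/8, d_1 = (σ_2 - σ_1)/(6h_1) = 27/32. So S'(2) = 35/8.

4.3750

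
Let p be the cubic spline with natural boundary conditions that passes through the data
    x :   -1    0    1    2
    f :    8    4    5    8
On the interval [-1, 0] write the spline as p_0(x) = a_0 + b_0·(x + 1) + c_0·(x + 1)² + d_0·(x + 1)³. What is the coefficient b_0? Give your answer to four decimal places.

-5.2000

Let σ_i = p''(x_i). Step sizes h_i = 1, 1, 1; slopes of the chords Δ_i = (y_(i+1) - y_i)/h_i = -4, 1, 3.
  1·σ_0 + 4·σ_1 + 1·σ_2 = 6(Δ_1 - Δ_0) = 30
  1·σ_1 + 4·σ_2 + 1·σ_3 = 6(Δ_2 - Δ_1) = 12
Natural end conditions: σ_0 = σ_3 = 0.
Hence σ_0 = 0, σ_1 = 36/5, σ_2 = 6/5, σ_3 = 0.
On [-1, 0], with p_0(x) = a_0 + b_0·(x + 1) + c_0·(x + 1)² + d_0·(x + 1)³: c_0 = σ_0/2 = 0, d_0 = (σ_1 - σ_0)/(6h_0) = 6/5, b_0 = Δ_0 - h_0(2σ_0 + σ_1)/6 = -26/5.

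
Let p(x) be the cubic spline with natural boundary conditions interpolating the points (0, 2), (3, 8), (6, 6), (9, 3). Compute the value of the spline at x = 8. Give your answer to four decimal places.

3.9210

Let M_i = p''(x_i). Step sizes h_i = 3, 3, 3; slopes of the chords Δ_i = (y_(i+1) - y_i)/h_i = 2, -2/3, -1.
  3·M_0 + 12·M_1 + 3·M_2 = 6(Δ_1 - Δ_0) = -16
  3·M_1 + 12·M_2 + 3·M_3 = 6(Δ_2 - Δ_1) = -2
Natural end conditions: M_0 = M_3 = 0.
Solving: M_0 = 0, M_1 = -62/45, M_2 = 8/45, M_3 = 0.
On [6, 9], p(x) = 6 - 53/45·(x - 6) + 4/45·(x - 6)² - 4/405·(x - 6)³.
With (x - 6) = 2: p(8) = 1588/405.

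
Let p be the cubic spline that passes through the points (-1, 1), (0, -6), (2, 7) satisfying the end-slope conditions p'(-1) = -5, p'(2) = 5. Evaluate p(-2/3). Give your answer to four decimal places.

Write m_i for p''(x_i). With h_i = 1, 2 and divided differences Δ_i = -7, 13/2, the continuity of p' gives the tridiagonal system
  1·m_0 + 6·m_1 + 2·m_2 = 6(Δ_1 - Δ_0) = 81
Clamped end conditions give two more equations: 2h_0·m_0 + h_0·m_1 = 6(Δ_0 - p'(-1)) = -12 and h_1·m_1 + 2h_1·m_2 = 6(p'(2) - Δ_1) = -9.
Solving: m_0 = -97/6, m_1 = 61/3, m_2 = -149/12.
On [-1, 0], p(x) = 1 - 5·(x + 1) - 97/12·(x + 1)² + 73/12·(x + 1)³.
With (x + 1) = 1/3: p(-2/3) = -217/162.

-1.3395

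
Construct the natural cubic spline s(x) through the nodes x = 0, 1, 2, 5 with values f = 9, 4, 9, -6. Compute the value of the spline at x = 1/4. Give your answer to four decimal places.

7.0696

Put M_i = s'' at the i-th knot. Here h = (1, 1, 3) and Δ = (-5, 5, -5), so the interior equations h_(i-1)·M_(i-1) + 2(h_(i-1)+h_i)·M_i + h_i·M_(i+1) = 6(Δ_i − Δ_(i-1)) read
  1·M_0 + 4·M_1 + 1·M_2 = 6(Δ_1 - Δ_0) = 60
  1·M_1 + 8·M_2 + 3·M_3 = 6(Δ_2 - Δ_1) = -60
Natural end conditions: M_0 = M_3 = 0.
Solving: M_0 = 0, M_1 = 540/31, M_2 = -300/31, M_3 = 0.
On [0, 1], s(x) = 9 - 245/31·x + 0·x² + 90/31·x³.
With x = 1/4: s(1/4) = 7013/992.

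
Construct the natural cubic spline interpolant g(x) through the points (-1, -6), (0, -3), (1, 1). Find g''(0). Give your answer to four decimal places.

Put M_i = g'' at the i-th knot. Here h = (1, 1) and Δ = (3, 4), so the interior equations h_(i-1)·M_(i-1) + 2(h_(i-1)+h_i)·M_i + h_i·M_(i+1) = 6(Δ_i − Δ_(i-1)) read
  1·M_0 + 4·M_1 + 1·M_2 = 6(Δ_1 - Δ_0) = 6
Natural end conditions: M_0 = M_2 = 0.
Forward elimination and back-substitution give M_0 = 0, M_1 = 3/2, M_2 = 0.

1.5000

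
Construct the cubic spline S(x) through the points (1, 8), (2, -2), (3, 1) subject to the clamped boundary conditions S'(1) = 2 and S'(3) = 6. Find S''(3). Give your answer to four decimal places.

Write σ_i for S''(x_i). With h_i = 1, 1 and divided differences Δ_i = -10, 3, the continuity of S' gives the tridiagonal system
  1·σ_0 + 4·σ_1 + 1·σ_2 = 6(Δ_1 - Δ_0) = 78
Clamped end conditions give two more equations: 2h_0·σ_0 + h_0·σ_1 = 6(Δ_0 - S'(1)) = -72 and h_1·σ_1 + 2h_1·σ_2 = 6(S'(3) - Δ_1) = 18.
Forward elimination and back-substitution give σ_0 = -107/2, σ_1 = 35, σ_2 = -17/2.

-8.5000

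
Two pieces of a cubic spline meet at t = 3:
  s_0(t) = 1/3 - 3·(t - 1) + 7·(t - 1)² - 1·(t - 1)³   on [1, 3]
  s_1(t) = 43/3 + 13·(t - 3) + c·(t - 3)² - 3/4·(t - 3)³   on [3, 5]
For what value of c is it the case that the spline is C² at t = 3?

s_0''(t) = 14 - 6·(t - 1), so s_0''(3) = 2. On the right, s_1''(3) = 2c, so c = 1.

1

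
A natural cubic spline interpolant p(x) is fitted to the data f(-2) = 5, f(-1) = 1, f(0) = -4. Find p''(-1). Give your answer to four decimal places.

-1.5000

Put M_i = p'' at the i-th knot. Here h = (1, 1) and Δ = (-4, -5), so the interior equations h_(i-1)·M_(i-1) + 2(h_(i-1)+h_i)·M_i + h_i·M_(i+1) = 6(Δ_i − Δ_(i-1)) read
  1·M_0 + 4·M_1 + 1·M_2 = 6(Δ_1 - Δ_0) = -6
Natural end conditions: M_0 = M_2 = 0.
Solving: M_0 = 0, M_1 = -3/2, M_2 = 0.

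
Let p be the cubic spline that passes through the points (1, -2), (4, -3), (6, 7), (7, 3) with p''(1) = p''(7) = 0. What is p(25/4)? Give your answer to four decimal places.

6.5898

With M_i denoting the second derivative at x_i, h_i = 3, 2, 1, and Δ_i = (y_(i+1) − y_i)/h_i = -1/3, 5, -4:
  3·M_0 + 10·M_1 + 2·M_2 = 6(Δ_1 - Δ_0) = 32
  2·M_1 + 6·M_2 + 1·M_3 = 6(Δ_2 - Δ_1) = -54
Natural end conditions: M_0 = M_3 = 0.
Hence M_0 = 0, M_1 = 75/14, M_2 = -151/14, M_3 = 0.
On [6, 7], p(t) = 7 - 17/42·(t - 6) - 151/28·(t - 6)² + 151/84·(t - 6)³.
With (t - 6) = 1/4: p(25/4) = 1687/256.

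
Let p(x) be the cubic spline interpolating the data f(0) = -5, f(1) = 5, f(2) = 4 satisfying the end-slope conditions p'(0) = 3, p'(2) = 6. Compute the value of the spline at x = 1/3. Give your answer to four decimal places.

Let M_i = p''(x_i). Step sizes h_i = 1, 1; slopes of the chords Δ_i = (y_(i+1) - y_i)/h_i = 10, -1.
  1·M_0 + 4·M_1 + 1·M_2 = 6(Δ_1 - Δ_0) = -66
Clamped end conditions give two more equations: 2h_0·M_0 + h_0·M_1 = 6(Δ_0 - p'(0)) = 42 and h_1·M_1 + 2h_1·M_2 = 6(p'(2) - Δ_1) = 42.
Solving: M_0 = 39, M_1 = -36, M_2 = 39.
On [0, 1], p(x) = -5 + 3·x + 39/2·x² - 25/2·x³.
With x = 1/3: p(1/3) = -62/27.

-2.2963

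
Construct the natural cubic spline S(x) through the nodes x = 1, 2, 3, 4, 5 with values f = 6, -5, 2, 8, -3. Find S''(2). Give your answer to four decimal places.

Put σ_i = S'' at the i-th knot. Here h = (1, 1, 1, 1) and Δ = (-11, 7, 6, -11), so the interior equations h_(i-1)·σ_(i-1) + 2(h_(i-1)+h_i)·σ_i + h_i·σ_(i+1) = 6(Δ_i − Δ_(i-1)) read
  1·σ_0 + 4·σ_1 + 1·σ_2 = 6(Δ_1 - Δ_0) = 108
  1·σ_1 + 4·σ_2 + 1·σ_3 = 6(Δ_2 - Δ_1) = -6
  1·σ_2 + 4·σ_3 + 1·σ_4 = 6(Δ_3 - Δ_2) = -102
Natural end conditions: σ_0 = σ_4 = 0.
Solving: σ_0 = 0, σ_1 = 771/28, σ_2 = -15/7, σ_3 = -699/28, σ_4 = 0.

27.5357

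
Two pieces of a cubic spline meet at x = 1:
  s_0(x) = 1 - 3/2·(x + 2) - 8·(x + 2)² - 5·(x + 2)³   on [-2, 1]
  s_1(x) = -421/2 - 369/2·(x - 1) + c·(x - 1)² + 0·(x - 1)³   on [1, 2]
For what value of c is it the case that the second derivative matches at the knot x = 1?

s_0''(x) = -16 - 30·(x + 2), so s_0''(1) = -106. On the right, s_1''(1) = 2c, so c = -53.

-53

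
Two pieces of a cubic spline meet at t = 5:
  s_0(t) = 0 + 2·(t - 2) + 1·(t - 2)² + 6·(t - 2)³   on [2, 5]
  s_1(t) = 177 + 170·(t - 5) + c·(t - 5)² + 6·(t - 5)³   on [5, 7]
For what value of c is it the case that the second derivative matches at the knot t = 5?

55

s_0''(t) = 2 + 36·(t - 2), so s_0''(5) = 110. On the right, s_1''(5) = 2c, so c = 55.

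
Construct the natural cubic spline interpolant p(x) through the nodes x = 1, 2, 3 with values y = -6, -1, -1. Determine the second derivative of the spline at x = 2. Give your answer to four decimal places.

Put M_i = p'' at the i-th knot. Here h = (1, 1) and Δ = (5, 0), so the interior equations h_(i-1)·M_(i-1) + 2(h_(i-1)+h_i)·M_i + h_i·M_(i+1) = 6(Δ_i − Δ_(i-1)) read
  1·M_0 + 4·M_1 + 1·M_2 = 6(Δ_1 - Δ_0) = -30
Natural end conditions: M_0 = M_2 = 0.
Solving the tridiagonal system: M_0 = 0, M_1 = -15/2, M_2 = 0.

-7.5000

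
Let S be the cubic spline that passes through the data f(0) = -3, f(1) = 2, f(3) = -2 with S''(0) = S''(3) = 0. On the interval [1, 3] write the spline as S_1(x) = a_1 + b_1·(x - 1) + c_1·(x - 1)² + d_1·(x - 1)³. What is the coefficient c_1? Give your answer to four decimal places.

-3.5000

With M_i denoting the second derivative at x_i, h_i = 1, 2, and Δ_i = (y_(i+1) − y_i)/h_i = 5, -2:
  1·M_0 + 6·M_1 + 2·M_2 = 6(Δ_1 - Δ_0) = -42
Natural end conditions: M_0 = M_2 = 0.
Solving: M_0 = 0, M_1 = -7, M_2 = 0.
On [1, 3], with S_1(x) = a_1 + b_1·(x - 1) + c_1·(x - 1)² + d_1·(x - 1)³: c_1 = M_1/2 = -7/2, d_1 = (M_2 - M_1)/(6h_1) = 7/12, b_1 = Δ_1 - h_1(2M_1 + M_2)/6 = 8/3.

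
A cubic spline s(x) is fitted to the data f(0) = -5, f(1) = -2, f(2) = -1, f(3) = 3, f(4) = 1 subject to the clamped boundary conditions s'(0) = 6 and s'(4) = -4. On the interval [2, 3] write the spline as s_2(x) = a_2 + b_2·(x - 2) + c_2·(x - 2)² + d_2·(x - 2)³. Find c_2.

4

Put m_i = s'' at the i-th knot. Here h = (1, 1, 1, 1) and Δ = (3, 1, 4, -2), so the interior equations h_(i-1)·m_(i-1) + 2(h_(i-1)+h_i)·m_i + h_i·m_(i+1) = 6(Δ_i − Δ_(i-1)) read
  1·m_0 + 4·m_1 + 1·m_2 = 6(Δ_1 - Δ_0) = -12
  1·m_1 + 4·m_2 + 1·m_3 = 6(Δ_2 - Δ_1) = 18
  1·m_2 + 4·m_3 + 1·m_4 = 6(Δ_3 - Δ_2) = -36
Clamped end conditions give two more equations: 2h_0·m_0 + h_0·m_1 = 6(Δ_0 - s'(0)) = -18 and h_3·m_3 + 2h_3·m_4 = 6(s'(4) - Δ_3) = -12.
Hence m_0 = -52/7, m_1 = -22/7, m_2 = 8, m_3 = -76/7, m_4 = -4/7.
On [2, 3], with s_2(x) = a_2 + b_2·(x - 2) + c_2·(x - 2)² + d_2·(x - 2)³: c_2 = m_2/2 = 4, d_2 = (m_3 - m_2)/(6h_2) = -22/7, b_2 = Δ_2 - h_2(2m_2 + m_3)/6 = 22/7.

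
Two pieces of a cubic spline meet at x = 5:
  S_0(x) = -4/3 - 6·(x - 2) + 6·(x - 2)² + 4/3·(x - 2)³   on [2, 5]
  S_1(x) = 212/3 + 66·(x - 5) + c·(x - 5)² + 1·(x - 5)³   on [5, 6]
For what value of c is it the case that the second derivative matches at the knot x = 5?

18

S_0''(x) = 12 + 8·(x - 2), so S_0''(5) = 36. On the right, S_1''(5) = 2c, so c = 18.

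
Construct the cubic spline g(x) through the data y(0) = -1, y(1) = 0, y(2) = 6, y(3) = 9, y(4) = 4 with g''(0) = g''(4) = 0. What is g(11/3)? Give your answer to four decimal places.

Let M_i = g''(x_i). Step sizes h_i = 1, 1, 1, 1; slopes of the chords Δ_i = (y_(i+1) - y_i)/h_i = 1, 6, 3, -5.
  1·M_0 + 4·M_1 + 1·M_2 = 6(Δ_1 - Δ_0) = 30
  1·M_1 + 4·M_2 + 1·M_3 = 6(Δ_2 - Δ_1) = -18
  1·M_2 + 4·M_3 + 1·M_4 = 6(Δ_3 - Δ_2) = -48
Natural end conditions: M_0 = M_4 = 0.
Forward elimination and back-substitution give M_0 = 0, M_1 = 237/28, M_2 = -27/7, M_3 = -309/28, M_4 = 0.
On [3, 4], g(x) = 9 - 37/28·(x - 3) - 309/56·(x - 3)² + 103/56·(x - 3)³.
With (x - 3) = 2/3: g(11/3) = 1174/189.

6.2116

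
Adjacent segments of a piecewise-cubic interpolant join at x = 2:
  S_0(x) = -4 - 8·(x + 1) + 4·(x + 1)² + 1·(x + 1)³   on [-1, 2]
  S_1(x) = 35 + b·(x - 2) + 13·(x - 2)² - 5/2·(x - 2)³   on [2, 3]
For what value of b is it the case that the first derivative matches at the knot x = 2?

S_0'(x) = -8 + 8·(x + 1) + 3·(x + 1)², so S_0'(2) = 43. On the right, S_1'(2) = b, so b = 43.

43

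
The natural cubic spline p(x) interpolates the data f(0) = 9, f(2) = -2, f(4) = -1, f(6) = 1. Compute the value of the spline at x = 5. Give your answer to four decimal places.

0.2000

Let M_i = p''(x_i). Step sizes h_i = 2, 2, 2; slopes of the chords Δ_i = (y_(i+1) - y_i)/h_i = -11/2, 1/2, 1.
  2·M_0 + 8·M_1 + 2·M_2 = 6(Δ_1 - Δ_0) = 36
  2·M_1 + 8·M_2 + 2·M_3 = 6(Δ_2 - Δ_1) = 3
Natural end conditions: M_0 = M_3 = 0.
Solving the tridiagonal system: M_0 = 0, M_1 = 47/10, M_2 = -4/5, M_3 = 0.
On [4, 6], p(x) = -1 + 23/15·(x - 4) - 2/5·(x - 4)² + 1/15·(x - 4)³.
With (x - 4) = 1: p(5) = 1/5.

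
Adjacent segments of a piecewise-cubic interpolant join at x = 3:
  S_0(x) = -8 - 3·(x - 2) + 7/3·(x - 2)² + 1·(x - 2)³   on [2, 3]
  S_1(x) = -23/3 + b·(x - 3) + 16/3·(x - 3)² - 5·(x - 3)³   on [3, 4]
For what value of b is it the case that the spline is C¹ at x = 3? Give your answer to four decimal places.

4.6667

S_0'(x) = -3 + 14/3·(x - 2) + 3·(x - 2)², so S_0'(3) = 14/3. On the right, S_1'(3) = b, so b = 14/3.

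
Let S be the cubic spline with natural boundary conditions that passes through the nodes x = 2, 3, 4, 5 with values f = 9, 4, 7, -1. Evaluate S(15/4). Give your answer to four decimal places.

6.7156

Write σ_i for S''(x_i). With h_i = 1, 1, 1 and divided differences Δ_i = -5, 3, -8, the continuity of S' gives the tridiagonal system
  1·σ_0 + 4·σ_1 + 1·σ_2 = 6(Δ_1 - Δ_0) = 48
  1·σ_1 + 4·σ_2 + 1·σ_3 = 6(Δ_2 - Δ_1) = -66
Natural end conditions: σ_0 = σ_3 = 0.
Forward elimination and back-substitution give σ_0 = 0, σ_1 = 86/5, σ_2 = -104/5, σ_3 = 0.
On [3, 4], S(x) = 4 + 11/15·(x - 3) + 43/5·(x - 3)² - 19/3·(x - 3)³.
With (x - 3) = 3/4: S(15/4) = 2149/320.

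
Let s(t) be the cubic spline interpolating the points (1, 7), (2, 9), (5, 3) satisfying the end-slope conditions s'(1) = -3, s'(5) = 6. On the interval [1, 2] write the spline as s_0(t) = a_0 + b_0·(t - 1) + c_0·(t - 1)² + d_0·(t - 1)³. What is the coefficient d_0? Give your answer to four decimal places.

Put σ_i = s'' at the i-th knot. Here h = (1, 3) and Δ = (2, -2), so the interior equations h_(i-1)·σ_(i-1) + 2(h_(i-1)+h_i)·σ_i + h_i·σ_(i+1) = 6(Δ_i − Δ_(i-1)) read
  1·σ_0 + 8·σ_1 + 3·σ_2 = 6(Δ_1 - Δ_0) = -24
Clamped end conditions give two more equations: 2h_0·σ_0 + h_0·σ_1 = 6(Δ_0 - s'(1)) = 30 and h_1·σ_1 + 2h_1·σ_2 = 6(s'(5) - Δ_1) = 48.
Forward elimination and back-substitution give σ_0 = 81/4, σ_1 = -21/2, σ_2 = 53/4.
On [1, 2], with s_0(t) = a_0 + b_0·(t - 1) + c_0·(t - 1)² + d_0·(t - 1)³: c_0 = σ_0/2 = 81/8, d_0 = (σ_1 - σ_0)/(6h_0) = -41/8, b_0 = Δ_0 - h_0(2σ_0 + σ_1)/6 = -3.

-5.1250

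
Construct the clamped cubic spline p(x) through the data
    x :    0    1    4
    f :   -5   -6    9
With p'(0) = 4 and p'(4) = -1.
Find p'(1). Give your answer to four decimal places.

Put M_i = p'' at the i-th knot. Here h = (1, 3) and Δ = (-1, 5), so the interior equations h_(i-1)·M_(i-1) + 2(h_(i-1)+h_i)·M_i + h_i·M_(i+1) = 6(Δ_i − Δ_(i-1)) read
  1·M_0 + 8·M_1 + 3·M_2 = 6(Δ_1 - Δ_0) = 36
Clamped end conditions give two more equations: 2h_0·M_0 + h_0·M_1 = 6(Δ_0 - p'(0)) = -30 and h_1·M_1 + 2h_1·M_2 = 6(p'(4) - Δ_1) = -36.
Forward elimination and back-substitution give M_0 = -83/4, M_1 = 23/2, M_2 = -47/4.
On [1, 4], p'(x) = b_1 + 2c_1·(x - 1) + 3d_1·(x - 1)² with b_1 = Δ_1 - h_1(2M_1 + M_2)/6 = -5/8, c_1 = M_1/2 = 23/4, d_1 = (M_2 - M_1)/(6h_1) = -31/24. So p'(1) = -5/8.

-0.6250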